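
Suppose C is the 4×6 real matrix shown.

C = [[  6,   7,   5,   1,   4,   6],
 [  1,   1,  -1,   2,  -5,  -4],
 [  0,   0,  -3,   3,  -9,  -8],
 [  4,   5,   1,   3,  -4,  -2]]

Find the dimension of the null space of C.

Row reduce to echelon form.
R2 ← R2 − (1/6)·R1: [0, -1/6, -11/6, 11/6, -17/3, -5]
R4 ← R4 − (2/3)·R1: [0, 1/3, -7/3, 7/3, -20/3, -6]
R4 ← R4 + (2)·R2: [0, 0, -6, 6, -18, -16]
R4 ← R4 − (2)·R3: [0, 0, 0, 0, 0, 0]
3 nonzero rows, so rank(C) = 3.
C has 6 columns; by rank–nullity, nullity = 6 − 3 = 3.

3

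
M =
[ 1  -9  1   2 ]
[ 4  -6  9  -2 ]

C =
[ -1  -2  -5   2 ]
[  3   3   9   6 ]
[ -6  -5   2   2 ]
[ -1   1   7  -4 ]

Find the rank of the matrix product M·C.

First compute MC:
[[-36, -32, -70, -58],
 [-74, -73, -70,  -2]]
Now row reduce the product.
R2 ← R2 − (37/18)·R1: [0, -65/9, 665/9, 1055/9]
2 nonzero rows, so rank(MC) = 2.

2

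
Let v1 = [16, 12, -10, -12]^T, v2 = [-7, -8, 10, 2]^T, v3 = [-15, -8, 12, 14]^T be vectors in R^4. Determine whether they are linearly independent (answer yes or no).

yes

Form the matrix with these vectors as rows and row reduce.
R2 ← R2 + (7/16)·R1: [0, -11/4, 45/8, -13/4]
R3 ← R3 + (15/16)·R1: [0, 13/4, 21/8, 11/4]
R3 ← R3 + (13/11)·R2: [0, 0, 102/11, -12/11]
3 nonzero rows, so the 3 vectors span a space of dimension 3.
Since 3 = 3, the vectors are linearly independent.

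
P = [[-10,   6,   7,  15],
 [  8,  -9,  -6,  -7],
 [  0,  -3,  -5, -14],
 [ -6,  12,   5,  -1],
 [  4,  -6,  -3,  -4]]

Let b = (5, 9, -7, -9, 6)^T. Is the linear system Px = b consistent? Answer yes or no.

no

Row reduce the augmented matrix [P | b].
R2 ← R2 + (4/5)·R1: [0, -21/5, -2/5, 5, 13]
R4 ← R4 − (3/5)·R1: [0, 42/5, 4/5, -10, -12]
R5 ← R5 + (2/5)·R1: [0, -18/5, -1/5, 2, 8]
R3 ← R3 − (5/7)·R2: [0, 0, -33/7, -123/7, -114/7]
R4 ← R4 + (2)·R2: [0, 0, 0, 0, 14]
R5 ← R5 − (6/7)·R2: [0, 0, 1/7, -16/7, -22/7]
R5 ← R5 + (1/33)·R3: [0, 0, 0, -31/11, -40/11]
Swap R4 ↔ R5
The echelon form has 5 nonzero rows; the last pivot sits in the augmented column, so rank(P) = 4 but rank([P|b]) = 5.
Since the ranks differ, the system is inconsistent.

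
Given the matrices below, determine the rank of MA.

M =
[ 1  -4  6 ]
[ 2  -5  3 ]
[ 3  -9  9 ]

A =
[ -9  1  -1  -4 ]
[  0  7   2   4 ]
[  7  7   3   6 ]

First compute MA:
[[ 33,  15,   9,  16],
 [  3, -12,  -3, -10],
 [ 36,   3,   6,   6]]
Now row reduce the product.
R2 ← R2 − (1/11)·R1: [0, -147/11, -42/11, -126/11]
R3 ← R3 − (12/11)·R1: [0, -147/11, -42/11, -126/11]
R3 ← R3 − R2: [0, 0, 0, 0]
2 nonzero rows, so rank(MA) = 2.

2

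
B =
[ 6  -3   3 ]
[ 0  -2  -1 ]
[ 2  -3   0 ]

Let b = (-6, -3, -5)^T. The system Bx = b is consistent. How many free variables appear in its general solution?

1

Row reduce the augmented matrix [B | b].
R3 ← R3 − (1/3)·R1: [0, -2, -1, -3]
R3 ← R3 − R2: [0, 0, 0, 0]
The echelon form has 2 nonzero rows, and every pivot lies in the first 3 columns, so rank(B) = rank([B|b]) = 2.
The system is consistent.
Free variables = (unknowns) − (rank) = 3 − 2 = 1.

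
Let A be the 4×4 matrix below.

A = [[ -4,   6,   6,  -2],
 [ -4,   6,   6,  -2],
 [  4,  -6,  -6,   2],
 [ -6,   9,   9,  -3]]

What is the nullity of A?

3

Row reduce to echelon form.
R2 ← R2 − R1: [0, 0, 0, 0]
R3 ← R3 + R1: [0, 0, 0, 0]
R4 ← R4 − (3/2)·R1: [0, 0, 0, 0]
1 nonzero row, so rank(A) = 1.
A has 4 columns; by rank–nullity, nullity = 4 − 1 = 3.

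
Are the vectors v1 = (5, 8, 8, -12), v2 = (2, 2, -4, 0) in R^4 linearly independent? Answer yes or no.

yes

Form the matrix with these vectors as rows and row reduce.
R2 ← R2 − (2/5)·R1: [0, -6/5, -36/5, 24/5]
2 nonzero rows, so the 2 vectors span a space of dimension 2.
Since 2 = 2, the vectors are linearly independent.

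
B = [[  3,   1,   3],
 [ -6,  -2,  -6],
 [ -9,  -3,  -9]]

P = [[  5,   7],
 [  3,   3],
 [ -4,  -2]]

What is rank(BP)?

1

First compute BP:
[[  6,  18],
 [-12, -36],
 [-18, -54]]
Now row reduce the product.
R2 ← R2 + (2)·R1: [0, 0]
R3 ← R3 + (3)·R1: [0, 0]
1 nonzero row, so rank(BP) = 1.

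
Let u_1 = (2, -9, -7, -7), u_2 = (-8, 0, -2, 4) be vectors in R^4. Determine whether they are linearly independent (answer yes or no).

Form the matrix with these vectors as rows and row reduce.
R2 ← R2 + (4)·R1: [0, -36, -30, -24]
2 nonzero rows, so the 2 vectors span a space of dimension 2.
Since 2 = 2, the vectors are linearly independent.

yes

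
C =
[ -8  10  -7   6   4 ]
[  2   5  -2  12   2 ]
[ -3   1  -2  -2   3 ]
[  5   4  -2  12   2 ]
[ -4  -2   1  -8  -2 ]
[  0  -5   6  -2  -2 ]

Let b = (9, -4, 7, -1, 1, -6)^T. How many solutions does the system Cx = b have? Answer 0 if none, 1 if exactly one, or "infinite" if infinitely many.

0

Row reduce the augmented matrix [C | b].
R2 ← R2 + (1/4)·R1: [0, 15/2, -15/4, 27/2, 3, -7/4]
R3 ← R3 − (3/8)·R1: [0, -11/4, 5/8, -17/4, 3/2, 29/8]
R4 ← R4 + (5/8)·R1: [0, 41/4, -51/8, 63/4, 9/2, 37/8]
R5 ← R5 − (1/2)·R1: [0, -7, 9/2, -11, -4, -7/2]
R3 ← R3 + (11/30)·R2: [0, 0, -3/4, 7/10, 13/5, 179/60]
R4 ← R4 − (41/30)·R2: [0, 0, -5/4, -27/10, 2/5, 421/60]
R5 ← R5 + (14/15)·R2: [0, 0, 1, 8/5, -6/5, -77/15]
R6 ← R6 + (2/3)·R2: [0, 0, 7/2, 7, 0, -43/6]
R4 ← R4 − (5/3)·R3: [0, 0, 0, -58/15, -59/15, 92/45]
R5 ← R5 + (4/3)·R3: [0, 0, 0, 38/15, 34/15, -52/45]
R6 ← R6 + (14/3)·R3: [0, 0, 0, 154/15, 182/15, 304/45]
R5 ← R5 + (19/29)·R4: [0, 0, 0, 0, -9/29, 16/87]
R6 ← R6 + (77/29)·R4: [0, 0, 0, 0, 49/29, 1060/87]
R6 ← R6 + (49/9)·R5: [0, 0, 0, 0, 0, 356/27]
The echelon form has 6 nonzero rows; the last pivot sits in the augmented column, so rank(C) = 5 but rank([C|b]) = 6.
Since the ranks differ, the system is inconsistent.
It has no solutions.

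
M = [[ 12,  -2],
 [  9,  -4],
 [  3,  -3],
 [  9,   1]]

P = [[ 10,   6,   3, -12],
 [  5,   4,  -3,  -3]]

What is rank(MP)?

2

First compute MP:
[[110,  64,  42, -138],
 [ 70,  38,  39, -96],
 [ 15,   6,  18, -27],
 [ 95,  58,  24, -111]]
Now row reduce the product.
R2 ← R2 − (7/11)·R1: [0, -30/11, 135/11, -90/11]
R3 ← R3 − (3/22)·R1: [0, -30/11, 135/11, -90/11]
R4 ← R4 − (19/22)·R1: [0, 30/11, -135/11, 90/11]
R3 ← R3 − R2: [0, 0, 0, 0]
R4 ← R4 + R2: [0, 0, 0, 0]
2 nonzero rows, so rank(MP) = 2.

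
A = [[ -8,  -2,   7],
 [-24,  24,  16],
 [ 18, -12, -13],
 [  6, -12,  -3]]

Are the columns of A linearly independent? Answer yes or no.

Row reduce A to echelon form.
R2 ← R2 − (3)·R1: [0, 30, -5]
R3 ← R3 + (9/4)·R1: [0, -33/2, 11/4]
R4 ← R4 + (3/4)·R1: [0, -27/2, 9/4]
R3 ← R3 + (11/20)·R2: [0, 0, 0]
R4 ← R4 + (9/20)·R2: [0, 0, 0]
2 pivots among 3 columns.
Only 2 < 3 pivot columns, so the columns are linearly dependent.

no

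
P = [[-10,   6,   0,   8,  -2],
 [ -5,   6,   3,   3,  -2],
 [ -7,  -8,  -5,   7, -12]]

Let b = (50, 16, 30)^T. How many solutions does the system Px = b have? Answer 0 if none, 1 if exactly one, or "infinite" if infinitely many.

Row reduce the augmented matrix [P | b].
R2 ← R2 − (1/2)·R1: [0, 3, 3, -1, -1, -9]
R3 ← R3 − (7/10)·R1: [0, -61/5, -5, 7/5, -53/5, -5]
R3 ← R3 + (61/15)·R2: [0, 0, 36/5, -8/3, -44/3, -208/5]
The echelon form has 3 nonzero rows, and every pivot lies in the first 5 columns, so rank(P) = rank([P|b]) = 3.
The system is consistent.
rank = 3 < 5 unknowns, so there are infinitely many solutions.

infinite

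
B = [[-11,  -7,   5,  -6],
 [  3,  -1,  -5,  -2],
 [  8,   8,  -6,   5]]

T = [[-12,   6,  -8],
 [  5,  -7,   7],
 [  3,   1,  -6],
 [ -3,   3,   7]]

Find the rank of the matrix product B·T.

First compute BT:
[[130, -30, -33],
 [-50,  14, -15],
 [-89,   1,  63]]
Now row reduce the product.
R2 ← R2 + (5/13)·R1: [0, 32/13, -360/13]
R3 ← R3 + (89/130)·R1: [0, -254/13, 5253/130]
R3 ← R3 + (127/16)·R2: [0, 0, -897/5]
3 nonzero rows, so rank(BT) = 3.

3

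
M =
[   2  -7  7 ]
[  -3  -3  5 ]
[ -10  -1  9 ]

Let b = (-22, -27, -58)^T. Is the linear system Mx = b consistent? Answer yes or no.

yes

Row reduce the augmented matrix [M | b].
R2 ← R2 + (3/2)·R1: [0, -27/2, 31/2, -60]
R3 ← R3 + (5)·R1: [0, -36, 44, -168]
R3 ← R3 − (8/3)·R2: [0, 0, 8/3, -8]
The echelon form has 3 nonzero rows, and every pivot lies in the first 3 columns, so rank(M) = rank([M|b]) = 3.
The system is consistent.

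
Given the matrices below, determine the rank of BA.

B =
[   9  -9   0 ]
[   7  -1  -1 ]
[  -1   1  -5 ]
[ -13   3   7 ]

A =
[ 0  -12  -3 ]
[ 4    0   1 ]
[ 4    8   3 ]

2

First compute BA:
[[-36, -108, -36],
 [ -8, -92, -25],
 [-16, -28, -11],
 [ 40, 212,  63]]
Now row reduce the product.
R2 ← R2 − (2/9)·R1: [0, -68, -17]
R3 ← R3 − (4/9)·R1: [0, 20, 5]
R4 ← R4 + (10/9)·R1: [0, 92, 23]
R3 ← R3 + (5/17)·R2: [0, 0, 0]
R4 ← R4 + (23/17)·R2: [0, 0, 0]
2 nonzero rows, so rank(BA) = 2.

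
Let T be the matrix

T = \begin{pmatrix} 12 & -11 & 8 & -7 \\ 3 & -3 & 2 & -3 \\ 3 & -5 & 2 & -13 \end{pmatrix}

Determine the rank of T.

2

Row reduce to echelon form.
R2 ← R2 − (1/4)·R1: [0, -1/4, 0, -5/4]
R3 ← R3 − (1/4)·R1: [0, -9/4, 0, -45/4]
R3 ← R3 − (9)·R2: [0, 0, 0, 0]
Echelon form has 2 nonzero rows, so rank(T) = 2.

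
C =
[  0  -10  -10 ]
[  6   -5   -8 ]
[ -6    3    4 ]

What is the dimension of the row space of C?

Row reduce to echelon form.
Swap R1 ↔ R2
R3 ← R3 + R1: [0, -2, -4]
R3 ← R3 − (1/5)·R2: [0, 0, -2]
Echelon form has 3 nonzero rows, so rank(C) = 3.
The row space has dimension equal to the rank: 3.

3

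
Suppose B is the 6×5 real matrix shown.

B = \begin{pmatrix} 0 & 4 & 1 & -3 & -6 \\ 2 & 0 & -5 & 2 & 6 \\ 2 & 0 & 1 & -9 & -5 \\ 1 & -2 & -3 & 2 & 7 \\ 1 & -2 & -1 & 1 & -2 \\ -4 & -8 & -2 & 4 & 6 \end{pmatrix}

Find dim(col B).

5

Row reduce to echelon form.
Swap R1 ↔ R2
R3 ← R3 − R1: [0, 0, 6, -11, -11]
R4 ← R4 − (1/2)·R1: [0, -2, -1/2, 1, 4]
R5 ← R5 − (1/2)·R1: [0, -2, 3/2, 0, -5]
R6 ← R6 + (2)·R1: [0, -8, -12, 8, 18]
R4 ← R4 + (1/2)·R2: [0, 0, 0, -1/2, 1]
R5 ← R5 + (1/2)·R2: [0, 0, 2, -3/2, -8]
R6 ← R6 + (2)·R2: [0, 0, -10, 2, 6]
R5 ← R5 − (1/3)·R3: [0, 0, 0, 13/6, -13/3]
R6 ← R6 + (5/3)·R3: [0, 0, 0, -49/3, -37/3]
R5 ← R5 + (13/3)·R4: [0, 0, 0, 0, 0]
R6 ← R6 − (98/3)·R4: [0, 0, 0, 0, -45]
Swap R5 ↔ R6
Echelon form has 5 nonzero rows, so rank(B) = 5.
The column space has dimension equal to the rank: 5.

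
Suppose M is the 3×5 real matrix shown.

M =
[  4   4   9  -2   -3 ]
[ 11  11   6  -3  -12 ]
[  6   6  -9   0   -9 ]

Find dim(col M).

Row reduce to echelon form.
R2 ← R2 − (11/4)·R1: [0, 0, -75/4, 5/2, -15/4]
R3 ← R3 − (3/2)·R1: [0, 0, -45/2, 3, -9/2]
R3 ← R3 − (6/5)·R2: [0, 0, 0, 0, 0]
Echelon form has 2 nonzero rows, so rank(M) = 2.
The column space has dimension equal to the rank: 2.

2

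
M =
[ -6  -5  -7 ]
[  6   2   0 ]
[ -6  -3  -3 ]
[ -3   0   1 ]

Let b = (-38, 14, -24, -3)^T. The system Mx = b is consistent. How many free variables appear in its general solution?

Row reduce the augmented matrix [M | b].
R2 ← R2 + R1: [0, -3, -7, -24]
R3 ← R3 − R1: [0, 2, 4, 14]
R4 ← R4 − (1/2)·R1: [0, 5/2, 9/2, 16]
R3 ← R3 + (2/3)·R2: [0, 0, -2/3, -2]
R4 ← R4 + (5/6)·R2: [0, 0, -4/3, -4]
R4 ← R4 − (2)·R3: [0, 0, 0, 0]
The echelon form has 3 nonzero rows, and every pivot lies in the first 3 columns, so rank(M) = rank([M|b]) = 3.
The system is consistent.
Free variables = (unknowns) − (rank) = 3 − 3 = 0.

0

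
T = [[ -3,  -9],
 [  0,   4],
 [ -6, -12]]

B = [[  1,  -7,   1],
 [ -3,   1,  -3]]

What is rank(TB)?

First compute TB:
[[ 24,  12,  24],
 [-12,   4, -12],
 [ 30,  30,  30]]
Now row reduce the product.
R2 ← R2 + (1/2)·R1: [0, 10, 0]
R3 ← R3 − (5/4)·R1: [0, 15, 0]
R3 ← R3 − (3/2)·R2: [0, 0, 0]
2 nonzero rows, so rank(TB) = 2.

2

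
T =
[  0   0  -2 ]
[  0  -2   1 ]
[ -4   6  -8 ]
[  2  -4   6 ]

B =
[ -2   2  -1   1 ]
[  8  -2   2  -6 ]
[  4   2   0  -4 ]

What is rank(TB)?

2

First compute TB:
[[ -8,  -4,   0,   8],
 [-12,   6,  -4,   8],
 [ 24, -36,  16,  -8],
 [-12,  24, -10,   2]]
Now row reduce the product.
R2 ← R2 − (3/2)·R1: [0, 12, -4, -4]
R3 ← R3 + (3)·R1: [0, -48, 16, 16]
R4 ← R4 − (3/2)·R1: [0, 30, -10, -10]
R3 ← R3 + (4)·R2: [0, 0, 0, 0]
R4 ← R4 − (5/2)·R2: [0, 0, 0, 0]
2 nonzero rows, so rank(TB) = 2.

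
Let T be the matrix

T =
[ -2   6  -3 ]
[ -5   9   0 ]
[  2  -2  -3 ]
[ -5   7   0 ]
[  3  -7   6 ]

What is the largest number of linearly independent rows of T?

Row reduce to echelon form.
R2 ← R2 − (5/2)·R1: [0, -6, 15/2]
R3 ← R3 + R1: [0, 4, -6]
R4 ← R4 − (5/2)·R1: [0, -8, 15/2]
R5 ← R5 + (3/2)·R1: [0, 2, 3/2]
R3 ← R3 + (2/3)·R2: [0, 0, -1]
R4 ← R4 − (4/3)·R2: [0, 0, -5/2]
R5 ← R5 + (1/3)·R2: [0, 0, 4]
R4 ← R4 − (5/2)·R3: [0, 0, 0]
R5 ← R5 + (4)·R3: [0, 0, 0]
Echelon form has 3 nonzero rows, so rank(T) = 3.
The rank gives the maximum number of linearly independent rows: 3.

3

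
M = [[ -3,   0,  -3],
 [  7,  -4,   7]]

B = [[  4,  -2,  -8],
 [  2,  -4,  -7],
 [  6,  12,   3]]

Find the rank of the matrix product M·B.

2

First compute MB:
[[-30, -30,  15],
 [ 62,  86,  -7]]
Now row reduce the product.
R2 ← R2 + (31/15)·R1: [0, 24, 24]
2 nonzero rows, so rank(MB) = 2.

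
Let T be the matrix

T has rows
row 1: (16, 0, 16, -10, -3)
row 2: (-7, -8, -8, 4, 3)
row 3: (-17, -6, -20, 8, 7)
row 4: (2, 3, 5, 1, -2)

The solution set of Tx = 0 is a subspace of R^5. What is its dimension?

Row reduce to echelon form.
R2 ← R2 + (7/16)·R1: [0, -8, -1, -3/8, 27/16]
R3 ← R3 + (17/16)·R1: [0, -6, -3, -21/8, 61/16]
R4 ← R4 − (1/8)·R1: [0, 3, 3, 9/4, -13/8]
R3 ← R3 − (3/4)·R2: [0, 0, -9/4, -75/32, 163/64]
R4 ← R4 + (3/8)·R2: [0, 0, 21/8, 135/64, -127/128]
R4 ← R4 + (7/6)·R3: [0, 0, 0, -5/8, 95/48]
4 nonzero rows, so rank(T) = 4.
T has 5 columns; by rank–nullity, nullity = 5 − 4 = 1.

1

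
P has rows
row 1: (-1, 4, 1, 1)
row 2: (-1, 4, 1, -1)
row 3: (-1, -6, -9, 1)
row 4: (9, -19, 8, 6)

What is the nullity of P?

1

Row reduce to echelon form.
R2 ← R2 − R1: [0, 0, 0, -2]
R3 ← R3 − R1: [0, -10, -10, 0]
R4 ← R4 + (9)·R1: [0, 17, 17, 15]
Swap R2 ↔ R3
R4 ← R4 + (17/10)·R2: [0, 0, 0, 15]
R4 ← R4 + (15/2)·R3: [0, 0, 0, 0]
3 nonzero rows, so rank(P) = 3.
P has 4 columns; by rank–nullity, nullity = 4 − 3 = 1.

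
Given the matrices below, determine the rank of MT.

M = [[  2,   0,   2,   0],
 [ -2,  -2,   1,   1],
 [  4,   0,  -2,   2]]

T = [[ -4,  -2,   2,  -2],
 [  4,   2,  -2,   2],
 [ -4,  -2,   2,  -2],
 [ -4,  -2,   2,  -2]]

First compute MT:
[[-16,  -8,   8,  -8],
 [ -8,  -4,   4,  -4],
 [-16,  -8,   8,  -8]]
Now row reduce the product.
R2 ← R2 − (1/2)·R1: [0, 0, 0, 0]
R3 ← R3 − R1: [0, 0, 0, 0]
1 nonzero row, so rank(MT) = 1.

1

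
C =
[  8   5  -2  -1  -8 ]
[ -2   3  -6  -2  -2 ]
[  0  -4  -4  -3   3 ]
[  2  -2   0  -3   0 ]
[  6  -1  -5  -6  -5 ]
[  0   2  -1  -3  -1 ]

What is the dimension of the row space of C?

Row reduce to echelon form.
R2 ← R2 + (1/4)·R1: [0, 17/4, -13/2, -9/4, -4]
R4 ← R4 − (1/4)·R1: [0, -13/4, 1/2, -11/4, 2]
R5 ← R5 − (3/4)·R1: [0, -19/4, -7/2, -21/4, 1]
R3 ← R3 + (16/17)·R2: [0, 0, -172/17, -87/17, -13/17]
R4 ← R4 + (13/17)·R2: [0, 0, -76/17, -76/17, -18/17]
R5 ← R5 + (19/17)·R2: [0, 0, -183/17, -132/17, -59/17]
R6 ← R6 − (8/17)·R2: [0, 0, 35/17, -33/17, 15/17]
R4 ← R4 − (19/43)·R3: [0, 0, 0, -95/43, -31/43]
R5 ← R5 − (183/172)·R3: [0, 0, 0, -399/172, -457/172]
R6 ← R6 + (35/172)·R3: [0, 0, 0, -513/172, 125/172]
R5 ← R5 − (21/20)·R4: [0, 0, 0, 0, -19/10]
R6 ← R6 − (27/20)·R4: [0, 0, 0, 0, 17/10]
R6 ← R6 + (17/19)·R5: [0, 0, 0, 0, 0]
Echelon form has 5 nonzero rows, so rank(C) = 5.
The row space has dimension equal to the rank: 5.

5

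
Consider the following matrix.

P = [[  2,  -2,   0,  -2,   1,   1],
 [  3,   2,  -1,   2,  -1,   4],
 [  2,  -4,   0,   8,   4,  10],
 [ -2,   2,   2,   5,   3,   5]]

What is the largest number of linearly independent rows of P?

4

Row reduce to echelon form.
R2 ← R2 − (3/2)·R1: [0, 5, -1, 5, -5/2, 5/2]
R3 ← R3 − R1: [0, -2, 0, 10, 3, 9]
R4 ← R4 + R1: [0, 0, 2, 3, 4, 6]
R3 ← R3 + (2/5)·R2: [0, 0, -2/5, 12, 2, 10]
R4 ← R4 + (5)·R3: [0, 0, 0, 63, 14, 56]
Echelon form has 4 nonzero rows, so rank(P) = 4.
The rank gives the maximum number of linearly independent rows: 4.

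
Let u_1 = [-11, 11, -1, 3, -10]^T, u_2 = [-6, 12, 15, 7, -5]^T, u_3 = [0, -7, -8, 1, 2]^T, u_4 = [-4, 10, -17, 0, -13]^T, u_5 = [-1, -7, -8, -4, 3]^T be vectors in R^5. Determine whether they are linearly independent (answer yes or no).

Form the matrix with these vectors as rows and row reduce.
R2 ← R2 − (6/11)·R1: [0, 6, 171/11, 59/11, 5/11]
R4 ← R4 − (4/11)·R1: [0, 6, -183/11, -12/11, -103/11]
R5 ← R5 − (1/11)·R1: [0, -8, -87/11, -47/11, 43/11]
R3 ← R3 + (7/6)·R2: [0, 0, 223/22, 479/66, 167/66]
R4 ← R4 − R2: [0, 0, -354/11, -71/11, -108/11]
R5 ← R5 + (4/3)·R2: [0, 0, 141/11, 95/33, 149/33]
R4 ← R4 + (708/223)·R3: [0, 0, 0, 3699/223, -398/223]
R5 ← R5 − (282/223)·R3: [0, 0, 0, -4214/669, 880/669]
R5 ← R5 + (4214/11097)·R4: [0, 0, 0, 0, 7076/11097]
5 nonzero rows, so the 5 vectors span a space of dimension 5.
Since 5 = 5, the vectors are linearly independent.

yes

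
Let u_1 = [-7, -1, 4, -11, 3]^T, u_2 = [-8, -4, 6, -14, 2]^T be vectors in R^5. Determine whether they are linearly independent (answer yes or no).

Form the matrix with these vectors as rows and row reduce.
R2 ← R2 − (8/7)·R1: [0, -20/7, 10/7, -10/7, -10/7]
2 nonzero rows, so the 2 vectors span a space of dimension 2.
Since 2 = 2, the vectors are linearly independent.

yes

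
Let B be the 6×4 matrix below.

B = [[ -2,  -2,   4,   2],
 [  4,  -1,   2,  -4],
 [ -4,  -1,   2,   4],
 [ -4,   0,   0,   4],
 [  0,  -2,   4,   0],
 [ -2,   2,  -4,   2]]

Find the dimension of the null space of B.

Row reduce to echelon form.
R2 ← R2 + (2)·R1: [0, -5, 10, 0]
R3 ← R3 − (2)·R1: [0, 3, -6, 0]
R4 ← R4 − (2)·R1: [0, 4, -8, 0]
R6 ← R6 − R1: [0, 4, -8, 0]
R3 ← R3 + (3/5)·R2: [0, 0, 0, 0]
R4 ← R4 + (4/5)·R2: [0, 0, 0, 0]
R5 ← R5 − (2/5)·R2: [0, 0, 0, 0]
R6 ← R6 + (4/5)·R2: [0, 0, 0, 0]
2 nonzero rows, so rank(B) = 2.
B has 4 columns; by rank–nullity, nullity = 4 − 2 = 2.

2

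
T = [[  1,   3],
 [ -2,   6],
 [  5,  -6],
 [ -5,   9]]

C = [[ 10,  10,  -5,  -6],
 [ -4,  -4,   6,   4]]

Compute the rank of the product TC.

First compute TC:
[[ -2,  -2,  13,   6],
 [-44, -44,  46,  36],
 [ 74,  74, -61, -54],
 [-86, -86,  79,  66]]
Now row reduce the product.
R2 ← R2 − (22)·R1: [0, 0, -240, -96]
R3 ← R3 + (37)·R1: [0, 0, 420, 168]
R4 ← R4 − (43)·R1: [0, 0, -480, -192]
R3 ← R3 + (7/4)·R2: [0, 0, 0, 0]
R4 ← R4 − (2)·R2: [0, 0, 0, 0]
2 nonzero rows, so rank(TC) = 2.

2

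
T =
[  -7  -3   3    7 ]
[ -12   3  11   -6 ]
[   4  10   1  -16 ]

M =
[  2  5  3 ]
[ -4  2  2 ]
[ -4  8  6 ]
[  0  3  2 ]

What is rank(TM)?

First compute TM:
[[-14,   4,   5],
 [-80,  16,  24],
 [-36,   0,   6]]
Now row reduce the product.
R2 ← R2 − (40/7)·R1: [0, -48/7, -32/7]
R3 ← R3 − (18/7)·R1: [0, -72/7, -48/7]
R3 ← R3 − (3/2)·R2: [0, 0, 0]
2 nonzero rows, so rank(TM) = 2.

2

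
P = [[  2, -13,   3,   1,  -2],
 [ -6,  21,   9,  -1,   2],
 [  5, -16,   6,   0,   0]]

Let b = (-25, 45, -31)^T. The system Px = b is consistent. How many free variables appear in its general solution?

Row reduce the augmented matrix [P | b].
R2 ← R2 + (3)·R1: [0, -18, 18, 2, -4, -30]
R3 ← R3 − (5/2)·R1: [0, 33/2, -3/2, -5/2, 5, 63/2]
R3 ← R3 + (11/12)·R2: [0, 0, 15, -2/3, 4/3, 4]
The echelon form has 3 nonzero rows, and every pivot lies in the first 5 columns, so rank(P) = rank([P|b]) = 3.
The system is consistent.
Free variables = (unknowns) − (rank) = 5 − 3 = 2.

2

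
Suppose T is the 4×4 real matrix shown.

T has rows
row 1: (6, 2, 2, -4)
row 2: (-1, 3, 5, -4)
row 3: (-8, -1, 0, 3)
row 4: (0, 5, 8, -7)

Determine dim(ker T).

Row reduce to echelon form.
R2 ← R2 + (1/6)·R1: [0, 10/3, 16/3, -14/3]
R3 ← R3 + (4/3)·R1: [0, 5/3, 8/3, -7/3]
R3 ← R3 − (1/2)·R2: [0, 0, 0, 0]
R4 ← R4 − (3/2)·R2: [0, 0, 0, 0]
2 nonzero rows, so rank(T) = 2.
T has 4 columns; by rank–nullity, nullity = 4 − 2 = 2.

2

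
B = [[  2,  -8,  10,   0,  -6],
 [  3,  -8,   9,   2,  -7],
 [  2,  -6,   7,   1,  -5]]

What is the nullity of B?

3

Row reduce to echelon form.
R2 ← R2 − (3/2)·R1: [0, 4, -6, 2, 2]
R3 ← R3 − R1: [0, 2, -3, 1, 1]
R3 ← R3 − (1/2)·R2: [0, 0, 0, 0, 0]
2 nonzero rows, so rank(B) = 2.
B has 5 columns; by rank–nullity, nullity = 5 − 2 = 3.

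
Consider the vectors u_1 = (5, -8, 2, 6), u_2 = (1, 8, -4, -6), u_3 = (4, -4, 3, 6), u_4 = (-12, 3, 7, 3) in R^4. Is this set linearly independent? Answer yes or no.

no

Form the matrix with these vectors as rows and row reduce.
R2 ← R2 − (1/5)·R1: [0, 48/5, -22/5, -36/5]
R3 ← R3 − (4/5)·R1: [0, 12/5, 7/5, 6/5]
R4 ← R4 + (12/5)·R1: [0, -81/5, 59/5, 87/5]
R3 ← R3 − (1/4)·R2: [0, 0, 5/2, 3]
R4 ← R4 + (27/16)·R2: [0, 0, 35/8, 21/4]
R4 ← R4 − (7/4)·R3: [0, 0, 0, 0]
3 nonzero rows, so the 4 vectors span a space of dimension 3.
Since 3 < 4, the vectors are linearly dependent.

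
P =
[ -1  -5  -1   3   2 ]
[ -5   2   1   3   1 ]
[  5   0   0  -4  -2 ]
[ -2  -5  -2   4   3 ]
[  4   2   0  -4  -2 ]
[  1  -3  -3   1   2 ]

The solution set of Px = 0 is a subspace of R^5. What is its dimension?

2

Row reduce to echelon form.
R2 ← R2 − (5)·R1: [0, 27, 6, -12, -9]
R3 ← R3 + (5)·R1: [0, -25, -5, 11, 8]
R4 ← R4 − (2)·R1: [0, 5, 0, -2, -1]
R5 ← R5 + (4)·R1: [0, -18, -4, 8, 6]
R6 ← R6 + R1: [0, -8, -4, 4, 4]
R3 ← R3 + (25/27)·R2: [0, 0, 5/9, -1/9, -1/3]
R4 ← R4 − (5/27)·R2: [0, 0, -10/9, 2/9, 2/3]
R5 ← R5 + (2/3)·R2: [0, 0, 0, 0, 0]
R6 ← R6 + (8/27)·R2: [0, 0, -20/9, 4/9, 4/3]
R4 ← R4 + (2)·R3: [0, 0, 0, 0, 0]
R6 ← R6 + (4)·R3: [0, 0, 0, 0, 0]
3 nonzero rows, so rank(P) = 3.
P has 5 columns; by rank–nullity, nullity = 5 − 3 = 2.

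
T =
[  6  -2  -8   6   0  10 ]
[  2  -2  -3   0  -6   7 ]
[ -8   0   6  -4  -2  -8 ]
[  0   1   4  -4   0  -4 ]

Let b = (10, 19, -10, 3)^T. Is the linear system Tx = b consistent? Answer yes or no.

Row reduce the augmented matrix [T | b].
R2 ← R2 − (1/3)·R1: [0, -4/3, -1/3, -2, -6, 11/3, 47/3]
R3 ← R3 + (4/3)·R1: [0, -8/3, -14/3, 4, -2, 16/3, 10/3]
R3 ← R3 − (2)·R2: [0, 0, -4, 8, 10, -2, -28]
R4 ← R4 + (3/4)·R2: [0, 0, 15/4, -11/2, -9/2, -5/4, 59/4]
R4 ← R4 + (15/16)·R3: [0, 0, 0, 2, 39/8, -25/8, -23/2]
The echelon form has 4 nonzero rows, and every pivot lies in the first 6 columns, so rank(T) = rank([T|b]) = 4.
The system is consistent.

yes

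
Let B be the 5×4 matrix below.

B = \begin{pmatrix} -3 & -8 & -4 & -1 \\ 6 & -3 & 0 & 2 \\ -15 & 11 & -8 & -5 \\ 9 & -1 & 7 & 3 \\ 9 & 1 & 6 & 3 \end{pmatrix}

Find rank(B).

3

Row reduce to echelon form.
R2 ← R2 + (2)·R1: [0, -19, -8, 0]
R3 ← R3 − (5)·R1: [0, 51, 12, 0]
R4 ← R4 + (3)·R1: [0, -25, -5, 0]
R5 ← R5 + (3)·R1: [0, -23, -6, 0]
R3 ← R3 + (51/19)·R2: [0, 0, -180/19, 0]
R4 ← R4 − (25/19)·R2: [0, 0, 105/19, 0]
R5 ← R5 − (23/19)·R2: [0, 0, 70/19, 0]
R4 ← R4 + (7/12)·R3: [0, 0, 0, 0]
R5 ← R5 + (7/18)·R3: [0, 0, 0, 0]
Echelon form has 3 nonzero rows, so rank(B) = 3.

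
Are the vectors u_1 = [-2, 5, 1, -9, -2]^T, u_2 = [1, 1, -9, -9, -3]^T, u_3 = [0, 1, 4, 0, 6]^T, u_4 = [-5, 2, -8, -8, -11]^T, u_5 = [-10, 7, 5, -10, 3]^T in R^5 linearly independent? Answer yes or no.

no

Form the matrix with these vectors as rows and row reduce.
R2 ← R2 + (1/2)·R1: [0, 7/2, -17/2, -27/2, -4]
R4 ← R4 − (5/2)·R1: [0, -21/2, -21/2, 29/2, -6]
R5 ← R5 − (5)·R1: [0, -18, 0, 35, 13]
R3 ← R3 − (2/7)·R2: [0, 0, 45/7, 27/7, 50/7]
R4 ← R4 + (3)·R2: [0, 0, -36, -26, -18]
R5 ← R5 + (36/7)·R2: [0, 0, -306/7, -241/7, -53/7]
R4 ← R4 + (28/5)·R3: [0, 0, 0, -22/5, 22]
R5 ← R5 + (34/5)·R3: [0, 0, 0, -41/5, 41]
R5 ← R5 − (41/22)·R4: [0, 0, 0, 0, 0]
4 nonzero rows, so the 5 vectors span a space of dimension 4.
Since 4 < 5, the vectors are linearly dependent.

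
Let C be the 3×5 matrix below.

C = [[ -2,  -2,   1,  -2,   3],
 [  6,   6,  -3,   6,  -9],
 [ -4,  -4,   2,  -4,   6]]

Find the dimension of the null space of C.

Row reduce to echelon form.
R2 ← R2 + (3)·R1: [0, 0, 0, 0, 0]
R3 ← R3 − (2)·R1: [0, 0, 0, 0, 0]
1 nonzero row, so rank(C) = 1.
C has 5 columns; by rank–nullity, nullity = 5 − 1 = 4.

4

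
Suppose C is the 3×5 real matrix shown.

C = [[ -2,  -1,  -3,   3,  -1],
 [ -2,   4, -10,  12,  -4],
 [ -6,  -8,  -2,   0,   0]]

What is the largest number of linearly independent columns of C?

2

Row reduce to echelon form.
R2 ← R2 − R1: [0, 5, -7, 9, -3]
R3 ← R3 − (3)·R1: [0, -5, 7, -9, 3]
R3 ← R3 + R2: [0, 0, 0, 0, 0]
Echelon form has 2 nonzero rows, so rank(C) = 2.
The rank gives the maximum number of linearly independent columns: 2.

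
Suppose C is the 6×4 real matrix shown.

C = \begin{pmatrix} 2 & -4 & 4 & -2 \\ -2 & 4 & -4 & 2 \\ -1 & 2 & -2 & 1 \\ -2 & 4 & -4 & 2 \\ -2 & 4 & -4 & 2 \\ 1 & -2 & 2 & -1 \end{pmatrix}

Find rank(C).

Row reduce to echelon form.
R2 ← R2 + R1: [0, 0, 0, 0]
R3 ← R3 + (1/2)·R1: [0, 0, 0, 0]
R4 ← R4 + R1: [0, 0, 0, 0]
R5 ← R5 + R1: [0, 0, 0, 0]
R6 ← R6 − (1/2)·R1: [0, 0, 0, 0]
Echelon form has 1 nonzero row, so rank(C) = 1.

1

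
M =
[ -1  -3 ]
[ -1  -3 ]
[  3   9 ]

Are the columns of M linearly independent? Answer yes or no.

Row reduce M to echelon form.
R2 ← R2 − R1: [0, 0]
R3 ← R3 + (3)·R1: [0, 0]
1 pivot among 2 columns.
Only 1 < 2 pivot columns, so the columns are linearly dependent.

no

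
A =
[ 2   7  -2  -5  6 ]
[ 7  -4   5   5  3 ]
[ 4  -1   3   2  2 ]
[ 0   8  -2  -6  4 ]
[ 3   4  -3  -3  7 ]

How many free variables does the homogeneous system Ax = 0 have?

Row reduce to echelon form.
R2 ← R2 − (7/2)·R1: [0, -57/2, 12, 45/2, -18]
R3 ← R3 − (2)·R1: [0, -15, 7, 12, -10]
R5 ← R5 − (3/2)·R1: [0, -13/2, 0, 9/2, -2]
R3 ← R3 − (10/19)·R2: [0, 0, 13/19, 3/19, -10/19]
R4 ← R4 + (16/57)·R2: [0, 0, 26/19, 6/19, -20/19]
R5 ← R5 − (13/57)·R2: [0, 0, -52/19, -12/19, 40/19]
R4 ← R4 − (2)·R3: [0, 0, 0, 0, 0]
R5 ← R5 + (4)·R3: [0, 0, 0, 0, 0]
3 nonzero rows, so rank(A) = 3.
A has 5 columns; by rank–nullity, nullity = 5 − 3 = 2.

2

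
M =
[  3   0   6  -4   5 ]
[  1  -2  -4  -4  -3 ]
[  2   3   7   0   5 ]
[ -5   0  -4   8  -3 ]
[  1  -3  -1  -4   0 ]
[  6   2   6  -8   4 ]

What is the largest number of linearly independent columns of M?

Row reduce to echelon form.
R2 ← R2 − (1/3)·R1: [0, -2, -6, -8/3, -14/3]
R3 ← R3 − (2/3)·R1: [0, 3, 3, 8/3, 5/3]
R4 ← R4 + (5/3)·R1: [0, 0, 6, 4/3, 16/3]
R5 ← R5 − (1/3)·R1: [0, -3, -3, -8/3, -5/3]
R6 ← R6 − (2)·R1: [0, 2, -6, 0, -6]
R3 ← R3 + (3/2)·R2: [0, 0, -6, -4/3, -16/3]
R5 ← R5 − (3/2)·R2: [0, 0, 6, 4/3, 16/3]
R6 ← R6 + R2: [0, 0, -12, -8/3, -32/3]
R4 ← R4 + R3: [0, 0, 0, 0, 0]
R5 ← R5 + R3: [0, 0, 0, 0, 0]
R6 ← R6 − (2)·R3: [0, 0, 0, 0, 0]
Echelon form has 3 nonzero rows, so rank(M) = 3.
The rank gives the maximum number of linearly independent columns: 3.

3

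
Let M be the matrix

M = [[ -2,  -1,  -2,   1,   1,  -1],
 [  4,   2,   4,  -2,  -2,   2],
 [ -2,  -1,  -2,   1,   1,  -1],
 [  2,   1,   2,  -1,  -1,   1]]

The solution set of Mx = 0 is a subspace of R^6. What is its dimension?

5

Row reduce to echelon form.
R2 ← R2 + (2)·R1: [0, 0, 0, 0, 0, 0]
R3 ← R3 − R1: [0, 0, 0, 0, 0, 0]
R4 ← R4 + R1: [0, 0, 0, 0, 0, 0]
1 nonzero row, so rank(M) = 1.
M has 6 columns; by rank–nullity, nullity = 6 − 1 = 5.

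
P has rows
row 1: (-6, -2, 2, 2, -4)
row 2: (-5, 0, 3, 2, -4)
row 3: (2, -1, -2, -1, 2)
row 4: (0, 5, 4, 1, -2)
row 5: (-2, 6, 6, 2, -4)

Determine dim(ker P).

Row reduce to echelon form.
R2 ← R2 − (5/6)·R1: [0, 5/3, 4/3, 1/3, -2/3]
R3 ← R3 + (1/3)·R1: [0, -5/3, -4/3, -1/3, 2/3]
R5 ← R5 − (1/3)·R1: [0, 20/3, 16/3, 4/3, -8/3]
R3 ← R3 + R2: [0, 0, 0, 0, 0]
R4 ← R4 − (3)·R2: [0, 0, 0, 0, 0]
R5 ← R5 − (4)·R2: [0, 0, 0, 0, 0]
2 nonzero rows, so rank(P) = 2.
P has 5 columns; by rank–nullity, nullity = 5 − 2 = 3.

3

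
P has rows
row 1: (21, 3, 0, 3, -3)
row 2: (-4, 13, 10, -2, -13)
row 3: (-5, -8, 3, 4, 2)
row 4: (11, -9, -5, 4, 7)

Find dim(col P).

3

Row reduce to echelon form.
R2 ← R2 + (4/21)·R1: [0, 95/7, 10, -10/7, -95/7]
R3 ← R3 + (5/21)·R1: [0, -51/7, 3, 33/7, 9/7]
R4 ← R4 − (11/21)·R1: [0, -74/7, -5, 17/7, 60/7]
R3 ← R3 + (51/95)·R2: [0, 0, 159/19, 75/19, -6]
R4 ← R4 + (74/95)·R2: [0, 0, 53/19, 25/19, -2]
R4 ← R4 − (1/3)·R3: [0, 0, 0, 0, 0]
Echelon form has 3 nonzero rows, so rank(P) = 3.
The column space has dimension equal to the rank: 3.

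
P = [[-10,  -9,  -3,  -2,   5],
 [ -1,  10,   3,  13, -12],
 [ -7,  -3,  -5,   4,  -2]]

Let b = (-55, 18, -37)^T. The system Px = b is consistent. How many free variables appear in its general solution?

2

Row reduce the augmented matrix [P | b].
R2 ← R2 − (1/10)·R1: [0, 109/10, 33/10, 66/5, -25/2, 47/2]
R3 ← R3 − (7/10)·R1: [0, 33/10, -29/10, 27/5, -11/2, 3/2]
R3 ← R3 − (33/109)·R2: [0, 0, -425/109, 153/109, -187/109, -612/109]
The echelon form has 3 nonzero rows, and every pivot lies in the first 5 columns, so rank(P) = rank([P|b]) = 3.
The system is consistent.
Free variables = (unknowns) − (rank) = 5 − 3 = 2.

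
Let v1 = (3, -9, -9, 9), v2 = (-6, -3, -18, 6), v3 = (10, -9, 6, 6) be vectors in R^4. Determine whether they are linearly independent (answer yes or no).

no

Form the matrix with these vectors as rows and row reduce.
R2 ← R2 + (2)·R1: [0, -21, -36, 24]
R3 ← R3 − (10/3)·R1: [0, 21, 36, -24]
R3 ← R3 + R2: [0, 0, 0, 0]
2 nonzero rows, so the 3 vectors span a space of dimension 2.
Since 2 < 3, the vectors are linearly dependent.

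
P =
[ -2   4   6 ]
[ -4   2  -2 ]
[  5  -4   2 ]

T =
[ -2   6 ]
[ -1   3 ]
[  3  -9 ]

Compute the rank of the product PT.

First compute PT:
[[ 18, -54],
 [  0,   0],
 [  0,   0]]
Now row reduce the product.
1 nonzero row, so rank(PT) = 1.

1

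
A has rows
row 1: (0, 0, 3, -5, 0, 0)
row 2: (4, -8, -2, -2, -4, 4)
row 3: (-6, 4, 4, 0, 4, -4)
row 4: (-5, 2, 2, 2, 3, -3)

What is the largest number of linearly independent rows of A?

Row reduce to echelon form.
Swap R1 ↔ R2
R3 ← R3 + (3/2)·R1: [0, -8, 1, -3, -2, 2]
R4 ← R4 + (5/4)·R1: [0, -8, -1/2, -1/2, -2, 2]
Swap R2 ↔ R3
R4 ← R4 − R2: [0, 0, -3/2, 5/2, 0, 0]
R4 ← R4 + (1/2)·R3: [0, 0, 0, 0, 0, 0]
Echelon form has 3 nonzero rows, so rank(A) = 3.
The rank gives the maximum number of linearly independent rows: 3.

3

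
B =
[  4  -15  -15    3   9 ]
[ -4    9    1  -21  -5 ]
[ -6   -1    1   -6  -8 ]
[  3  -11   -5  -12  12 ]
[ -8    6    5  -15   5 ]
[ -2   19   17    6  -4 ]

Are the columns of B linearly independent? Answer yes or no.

Row reduce B to echelon form.
R2 ← R2 + R1: [0, -6, -14, -18, 4]
R3 ← R3 + (3/2)·R1: [0, -47/2, -43/2, -3/2, 11/2]
R4 ← R4 − (3/4)·R1: [0, 1/4, 25/4, -57/4, 21/4]
R5 ← R5 + (2)·R1: [0, -24, -25, -9, 23]
R6 ← R6 + (1/2)·R1: [0, 23/2, 19/2, 15/2, 1/2]
R3 ← R3 − (47/12)·R2: [0, 0, 100/3, 69, -61/6]
R4 ← R4 + (1/24)·R2: [0, 0, 17/3, -15, 65/12]
R5 ← R5 − (4)·R2: [0, 0, 31, 63, 7]
R6 ← R6 + (23/12)·R2: [0, 0, -52/3, -27, 49/6]
R4 ← R4 − (17/100)·R3: [0, 0, 0, -2673/100, 1429/200]
R5 ← R5 − (93/100)·R3: [0, 0, 0, -117/100, 3291/200]
R6 ← R6 + (13/25)·R3: [0, 0, 0, 222/25, 72/25]
R5 ← R5 − (13/297)·R4: [0, 0, 0, 0, 19177/1188]
R6 ← R6 + (296/891)·R4: [0, 0, 0, 0, 4681/891]
R6 ← R6 − (124/381)·R5: [0, 0, 0, 0, 0]
5 pivots among 5 columns.
Every column is a pivot column, so the columns are linearly independent.

yes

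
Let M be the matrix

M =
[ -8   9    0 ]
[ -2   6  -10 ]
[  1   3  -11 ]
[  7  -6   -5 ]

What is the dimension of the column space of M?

Row reduce to echelon form.
R2 ← R2 − (1/4)·R1: [0, 15/4, -10]
R3 ← R3 + (1/8)·R1: [0, 33/8, -11]
R4 ← R4 + (7/8)·R1: [0, 15/8, -5]
R3 ← R3 − (11/10)·R2: [0, 0, 0]
R4 ← R4 − (1/2)·R2: [0, 0, 0]
Echelon form has 2 nonzero rows, so rank(M) = 2.
The column space has dimension equal to the rank: 2.

2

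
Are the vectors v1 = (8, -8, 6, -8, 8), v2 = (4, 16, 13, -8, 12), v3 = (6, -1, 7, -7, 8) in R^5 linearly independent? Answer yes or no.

Form the matrix with these vectors as rows and row reduce.
R2 ← R2 − (1/2)·R1: [0, 20, 10, -4, 8]
R3 ← R3 − (3/4)·R1: [0, 5, 5/2, -1, 2]
R3 ← R3 − (1/4)·R2: [0, 0, 0, 0, 0]
2 nonzero rows, so the 3 vectors span a space of dimension 2.
Since 2 < 3, the vectors are linearly dependent.

no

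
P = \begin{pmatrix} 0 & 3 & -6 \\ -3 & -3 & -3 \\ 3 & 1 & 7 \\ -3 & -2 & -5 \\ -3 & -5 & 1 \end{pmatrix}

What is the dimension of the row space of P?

Row reduce to echelon form.
Swap R1 ↔ R2
R3 ← R3 + R1: [0, -2, 4]
R4 ← R4 − R1: [0, 1, -2]
R5 ← R5 − R1: [0, -2, 4]
R3 ← R3 + (2/3)·R2: [0, 0, 0]
R4 ← R4 − (1/3)·R2: [0, 0, 0]
R5 ← R5 + (2/3)·R2: [0, 0, 0]
Echelon form has 2 nonzero rows, so rank(P) = 2.
The row space has dimension equal to the rank: 2.

2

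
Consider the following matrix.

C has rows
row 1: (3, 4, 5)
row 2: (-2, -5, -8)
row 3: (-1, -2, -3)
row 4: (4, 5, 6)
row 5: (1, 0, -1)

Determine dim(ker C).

1

Row reduce to echelon form.
R2 ← R2 + (2/3)·R1: [0, -7/3, -14/3]
R3 ← R3 + (1/3)·R1: [0, -2/3, -4/3]
R4 ← R4 − (4/3)·R1: [0, -1/3, -2/3]
R5 ← R5 − (1/3)·R1: [0, -4/3, -8/3]
R3 ← R3 − (2/7)·R2: [0, 0, 0]
R4 ← R4 − (1/7)·R2: [0, 0, 0]
R5 ← R5 − (4/7)·R2: [0, 0, 0]
2 nonzero rows, so rank(C) = 2.
C has 3 columns; by rank–nullity, nullity = 3 − 2 = 1.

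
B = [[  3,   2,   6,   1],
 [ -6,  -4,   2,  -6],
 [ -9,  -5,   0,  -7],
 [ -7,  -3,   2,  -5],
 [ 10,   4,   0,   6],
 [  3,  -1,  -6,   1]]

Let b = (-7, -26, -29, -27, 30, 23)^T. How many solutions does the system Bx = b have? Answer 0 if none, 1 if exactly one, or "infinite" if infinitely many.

Row reduce the augmented matrix [B | b].
R2 ← R2 + (2)·R1: [0, 0, 14, -4, -40]
R3 ← R3 + (3)·R1: [0, 1, 18, -4, -50]
R4 ← R4 + (7/3)·R1: [0, 5/3, 16, -8/3, -130/3]
R5 ← R5 − (10/3)·R1: [0, -8/3, -20, 8/3, 160/3]
R6 ← R6 − R1: [0, -3, -12, 0, 30]
Swap R2 ↔ R3
R4 ← R4 − (5/3)·R2: [0, 0, -14, 4, 40]
R5 ← R5 + (8/3)·R2: [0, 0, 28, -8, -80]
R6 ← R6 + (3)·R2: [0, 0, 42, -12, -120]
R4 ← R4 + R3: [0, 0, 0, 0, 0]
R5 ← R5 − (2)·R3: [0, 0, 0, 0, 0]
R6 ← R6 − (3)·R3: [0, 0, 0, 0, 0]
The echelon form has 3 nonzero rows, and every pivot lies in the first 4 columns, so rank(B) = rank([B|b]) = 3.
The system is consistent.
rank = 3 < 4 unknowns, so there are infinitely many solutions.

infinite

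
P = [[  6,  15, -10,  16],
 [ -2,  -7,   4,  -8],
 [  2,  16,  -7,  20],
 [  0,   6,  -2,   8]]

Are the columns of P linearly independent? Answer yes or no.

no

Row reduce P to echelon form.
R2 ← R2 + (1/3)·R1: [0, -2, 2/3, -8/3]
R3 ← R3 − (1/3)·R1: [0, 11, -11/3, 44/3]
R3 ← R3 + (11/2)·R2: [0, 0, 0, 0]
R4 ← R4 + (3)·R2: [0, 0, 0, 0]
2 pivots among 4 columns.
Only 2 < 4 pivot columns, so the columns are linearly dependent.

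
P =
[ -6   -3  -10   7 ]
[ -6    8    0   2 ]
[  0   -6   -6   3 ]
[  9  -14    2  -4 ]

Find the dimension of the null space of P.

1

Row reduce to echelon form.
R2 ← R2 − R1: [0, 11, 10, -5]
R4 ← R4 + (3/2)·R1: [0, -37/2, -13, 13/2]
R3 ← R3 + (6/11)·R2: [0, 0, -6/11, 3/11]
R4 ← R4 + (37/22)·R2: [0, 0, 42/11, -21/11]
R4 ← R4 + (7)·R3: [0, 0, 0, 0]
3 nonzero rows, so rank(P) = 3.
P has 4 columns; by rank–nullity, nullity = 4 − 3 = 1.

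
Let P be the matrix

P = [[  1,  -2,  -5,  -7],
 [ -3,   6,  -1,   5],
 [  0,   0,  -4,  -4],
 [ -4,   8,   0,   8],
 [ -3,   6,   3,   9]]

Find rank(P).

2

Row reduce to echelon form.
R2 ← R2 + (3)·R1: [0, 0, -16, -16]
R4 ← R4 + (4)·R1: [0, 0, -20, -20]
R5 ← R5 + (3)·R1: [0, 0, -12, -12]
R3 ← R3 − (1/4)·R2: [0, 0, 0, 0]
R4 ← R4 − (5/4)·R2: [0, 0, 0, 0]
R5 ← R5 − (3/4)·R2: [0, 0, 0, 0]
Echelon form has 2 nonzero rows, so rank(P) = 2.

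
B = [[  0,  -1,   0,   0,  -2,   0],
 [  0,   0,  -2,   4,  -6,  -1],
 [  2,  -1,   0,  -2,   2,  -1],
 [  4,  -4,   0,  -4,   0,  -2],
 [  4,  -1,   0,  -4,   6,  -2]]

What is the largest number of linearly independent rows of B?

Row reduce to echelon form.
Swap R1 ↔ R3
R4 ← R4 − (2)·R1: [0, -2, 0, 0, -4, 0]
R5 ← R5 − (2)·R1: [0, 1, 0, 0, 2, 0]
Swap R2 ↔ R3
R4 ← R4 − (2)·R2: [0, 0, 0, 0, 0, 0]
R5 ← R5 + R2: [0, 0, 0, 0, 0, 0]
Echelon form has 3 nonzero rows, so rank(B) = 3.
The rank gives the maximum number of linearly independent rows: 3.

3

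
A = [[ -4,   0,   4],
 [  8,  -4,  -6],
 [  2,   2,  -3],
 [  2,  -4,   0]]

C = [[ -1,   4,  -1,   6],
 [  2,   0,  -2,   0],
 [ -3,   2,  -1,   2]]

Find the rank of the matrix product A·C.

2

First compute AC:
[[ -8,  -8,   0, -16],
 [  2,  20,   6,  36],
 [ 11,   2,  -3,   6],
 [-10,   8,   6,  12]]
Now row reduce the product.
R2 ← R2 + (1/4)·R1: [0, 18, 6, 32]
R3 ← R3 + (11/8)·R1: [0, -9, -3, -16]
R4 ← R4 − (5/4)·R1: [0, 18, 6, 32]
R3 ← R3 + (1/2)·R2: [0, 0, 0, 0]
R4 ← R4 − R2: [0, 0, 0, 0]
2 nonzero rows, so rank(AC) = 2.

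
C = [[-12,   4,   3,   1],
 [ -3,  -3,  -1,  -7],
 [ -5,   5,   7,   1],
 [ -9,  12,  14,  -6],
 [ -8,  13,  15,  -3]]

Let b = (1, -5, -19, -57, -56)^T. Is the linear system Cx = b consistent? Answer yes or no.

yes

Row reduce the augmented matrix [C | b].
R2 ← R2 − (1/4)·R1: [0, -4, -7/4, -29/4, -21/4]
R3 ← R3 − (5/12)·R1: [0, 10/3, 23/4, 7/12, -233/12]
R4 ← R4 − (3/4)·R1: [0, 9, 47/4, -27/4, -231/4]
R5 ← R5 − (2/3)·R1: [0, 31/3, 13, -11/3, -170/3]
R3 ← R3 + (5/6)·R2: [0, 0, 103/24, -131/24, -571/24]
R4 ← R4 + (9/4)·R2: [0, 0, 125/16, -369/16, -1113/16]
R5 ← R5 + (31/12)·R2: [0, 0, 407/48, -1075/48, -3371/48]
R4 ← R4 − (375/206)·R3: [0, 0, 0, -1352/103, -2704/103]
R5 ← R5 − (407/206)·R3: [0, 0, 0, -1196/103, -2392/103]
R5 ← R5 − (23/26)·R4: [0, 0, 0, 0, 0]
The echelon form has 4 nonzero rows, and every pivot lies in the first 4 columns, so rank(C) = rank([C|b]) = 4.
The system is consistent.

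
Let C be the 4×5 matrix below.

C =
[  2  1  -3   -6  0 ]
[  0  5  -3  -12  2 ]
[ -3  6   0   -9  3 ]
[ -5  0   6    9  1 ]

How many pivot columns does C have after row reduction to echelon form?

Row reduce to echelon form.
R3 ← R3 + (3/2)·R1: [0, 15/2, -9/2, -18, 3]
R4 ← R4 + (5/2)·R1: [0, 5/2, -3/2, -6, 1]
R3 ← R3 − (3/2)·R2: [0, 0, 0, 0, 0]
R4 ← R4 − (1/2)·R2: [0, 0, 0, 0, 0]
Echelon form has 2 nonzero rows, so rank(C) = 2.
Each nonzero row contributes one pivot column: 2 pivot columns.

2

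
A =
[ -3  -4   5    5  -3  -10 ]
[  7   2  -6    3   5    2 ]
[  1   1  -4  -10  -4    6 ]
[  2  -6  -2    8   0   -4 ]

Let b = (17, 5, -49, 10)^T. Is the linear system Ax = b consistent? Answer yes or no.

Row reduce the augmented matrix [A | b].
R2 ← R2 + (7/3)·R1: [0, -22/3, 17/3, 44/3, -2, -64/3, 134/3]
R3 ← R3 + (1/3)·R1: [0, -1/3, -7/3, -25/3, -5, 8/3, -130/3]
R4 ← R4 + (2/3)·R1: [0, -26/3, 4/3, 34/3, -2, -32/3, 64/3]
R3 ← R3 − (1/22)·R2: [0, 0, -57/22, -9, -54/11, 40/11, -499/11]
R4 ← R4 − (13/11)·R2: [0, 0, -59/11, -6, 4/11, 160/11, -346/11]
R4 ← R4 − (118/57)·R3: [0, 0, 0, 240/19, 200/19, 400/57, 3560/57]
The echelon form has 4 nonzero rows, and every pivot lies in the first 6 columns, so rank(A) = rank([A|b]) = 4.
The system is consistent.

yes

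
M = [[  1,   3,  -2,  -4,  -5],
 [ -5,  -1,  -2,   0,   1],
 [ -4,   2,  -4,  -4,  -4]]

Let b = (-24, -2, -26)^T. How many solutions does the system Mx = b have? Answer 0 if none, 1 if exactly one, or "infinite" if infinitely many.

Row reduce the augmented matrix [M | b].
R2 ← R2 + (5)·R1: [0, 14, -12, -20, -24, -122]
R3 ← R3 + (4)·R1: [0, 14, -12, -20, -24, -122]
R3 ← R3 − R2: [0, 0, 0, 0, 0, 0]
The echelon form has 2 nonzero rows, and every pivot lies in the first 5 columns, so rank(M) = rank([M|b]) = 2.
The system is consistent.
rank = 2 < 5 unknowns, so there are infinitely many solutions.

infinite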